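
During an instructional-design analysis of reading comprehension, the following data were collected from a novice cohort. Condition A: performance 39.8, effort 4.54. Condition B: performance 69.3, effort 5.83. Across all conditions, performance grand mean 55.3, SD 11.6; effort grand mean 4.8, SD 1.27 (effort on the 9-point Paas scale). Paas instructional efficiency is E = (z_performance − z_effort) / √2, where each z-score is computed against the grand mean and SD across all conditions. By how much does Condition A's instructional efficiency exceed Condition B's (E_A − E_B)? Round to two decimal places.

-1.08

Condition A: z_P = (39.8 − 55.3)/11.6 = -1.3362; z_E = (4.54 − 4.8)/1.27 = -0.2047; E_A = (-1.3362 − (-0.2047))/√2 = -0.8001.
Condition B: z_P = (69.3 − 55.3)/11.6 = 1.2069; z_E = (5.83 − 4.8)/1.27 = 0.8110; E_B = (1.2069 − 0.8110)/√2 = 0.2799.
E_A − E_B = -0.8001 − 0.2799 = -1.0800 ≈ -1.08.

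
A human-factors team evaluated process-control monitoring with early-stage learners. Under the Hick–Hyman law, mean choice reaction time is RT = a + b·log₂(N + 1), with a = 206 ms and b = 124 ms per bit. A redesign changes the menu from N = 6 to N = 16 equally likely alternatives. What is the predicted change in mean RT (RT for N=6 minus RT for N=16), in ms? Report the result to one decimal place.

RT(6) = 206 + 124·log₂(7) = 206 + 124·2.8074 = 554.1176 ms.
RT(16) = 206 + 124·log₂(17) = 206 + 124·4.0875 = 712.8500 ms.
Difference = 554.1176 − 712.8500 = -158.7324 ≈ -158.7 ms.

-158.7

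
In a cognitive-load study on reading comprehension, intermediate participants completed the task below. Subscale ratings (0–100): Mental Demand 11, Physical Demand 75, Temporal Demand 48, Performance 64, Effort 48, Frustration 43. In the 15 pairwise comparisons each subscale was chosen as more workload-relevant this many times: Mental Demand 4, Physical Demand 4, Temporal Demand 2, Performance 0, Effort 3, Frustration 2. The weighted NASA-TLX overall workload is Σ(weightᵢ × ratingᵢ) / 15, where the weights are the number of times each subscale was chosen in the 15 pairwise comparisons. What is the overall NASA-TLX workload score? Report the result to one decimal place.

44.7

The tallies are the weights (they sum to 15).
Weighted sum = 4·11 + 4·75 + 2·48 + 0·64 + 3·48 + 2·43
            = 44 + 300 + 96 + 0 + 144 + 86 = 670.
Overall workload = 670 / 15 = 44.6667 ≈ 44.7.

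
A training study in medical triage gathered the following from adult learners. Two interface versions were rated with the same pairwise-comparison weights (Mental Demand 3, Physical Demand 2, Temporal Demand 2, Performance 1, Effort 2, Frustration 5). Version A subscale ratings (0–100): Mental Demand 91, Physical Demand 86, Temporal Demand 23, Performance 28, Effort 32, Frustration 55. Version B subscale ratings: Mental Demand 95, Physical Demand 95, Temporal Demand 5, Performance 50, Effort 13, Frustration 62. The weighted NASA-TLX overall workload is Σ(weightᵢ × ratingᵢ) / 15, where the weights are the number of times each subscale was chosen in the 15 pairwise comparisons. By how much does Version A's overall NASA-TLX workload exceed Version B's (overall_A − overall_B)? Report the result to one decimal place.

-0.9

Version A weighted sum = 3·91 + 2·86 + 2·23 + 1·28 + 2·32 + 5·55 = 273 + 172 + 46 + 28 + 64 + 275 = 858; overall_A = 858/15 = 57.2000.
Version B weighted sum = 3·95 + 2·95 + 2·5 + 1·50 + 2·13 + 5·62 = 285 + 190 + 10 + 50 + 26 + 310 = 871; overall_B = 871/15 = 58.0667.
Difference = 57.2000 − 58.0667 = -0.8667 ≈ -0.9.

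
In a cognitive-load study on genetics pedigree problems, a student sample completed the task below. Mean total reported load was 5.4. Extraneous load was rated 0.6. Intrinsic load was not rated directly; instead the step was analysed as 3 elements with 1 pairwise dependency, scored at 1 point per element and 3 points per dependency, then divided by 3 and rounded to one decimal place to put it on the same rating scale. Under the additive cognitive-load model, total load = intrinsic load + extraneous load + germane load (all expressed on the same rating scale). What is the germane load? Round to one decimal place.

2.8

Intrinsic (element-interactivity): (3 × 1 + 1 × 3) / 3 = 6 / 3 = 2.0000 → 2.0.
germane load = total − intrinsic − extraneous
             = 5.4 − 2.0 − 0.6 = 2.8.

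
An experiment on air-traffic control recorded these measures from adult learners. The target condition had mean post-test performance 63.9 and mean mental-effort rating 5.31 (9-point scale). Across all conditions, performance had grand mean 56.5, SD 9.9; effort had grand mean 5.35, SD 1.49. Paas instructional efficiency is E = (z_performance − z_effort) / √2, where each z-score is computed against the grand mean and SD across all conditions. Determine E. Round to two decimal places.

z_performance = (63.9 − 56.5) / 9.9 = 7.4000 / 9.9 = 0.7475.
z_effort = (5.31 − 5.35) / 1.49 = -0.0400 / 1.49 = -0.0268.
z_P − z_E = 0.7475 − (-0.0268) = 0.7743.
E = 0.7743 / √2 = 0.7743 / 1.41421 = 0.5475 ≈ 0.55.

0.55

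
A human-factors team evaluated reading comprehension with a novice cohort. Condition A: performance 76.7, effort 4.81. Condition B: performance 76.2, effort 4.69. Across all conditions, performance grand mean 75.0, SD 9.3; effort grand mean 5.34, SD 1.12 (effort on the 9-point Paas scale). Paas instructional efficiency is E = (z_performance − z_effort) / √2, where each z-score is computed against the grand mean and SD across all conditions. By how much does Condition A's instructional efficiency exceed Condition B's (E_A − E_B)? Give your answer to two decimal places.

Condition A: z_P = (76.7 − 75.0)/9.3 = 0.1828; z_E = (4.81 − 5.34)/1.12 = -0.4732; E_A = (0.1828 − (-0.4732))/√2 = 0.4639.
Condition B: z_P = (76.2 − 75.0)/9.3 = 0.1290; z_E = (4.69 − 5.34)/1.12 = -0.5804; E_B = (0.1290 − (-0.5804))/√2 = 0.5016.
E_A − E_B = 0.4639 − 0.5016 = -0.0377 ≈ -0.04.

-0.04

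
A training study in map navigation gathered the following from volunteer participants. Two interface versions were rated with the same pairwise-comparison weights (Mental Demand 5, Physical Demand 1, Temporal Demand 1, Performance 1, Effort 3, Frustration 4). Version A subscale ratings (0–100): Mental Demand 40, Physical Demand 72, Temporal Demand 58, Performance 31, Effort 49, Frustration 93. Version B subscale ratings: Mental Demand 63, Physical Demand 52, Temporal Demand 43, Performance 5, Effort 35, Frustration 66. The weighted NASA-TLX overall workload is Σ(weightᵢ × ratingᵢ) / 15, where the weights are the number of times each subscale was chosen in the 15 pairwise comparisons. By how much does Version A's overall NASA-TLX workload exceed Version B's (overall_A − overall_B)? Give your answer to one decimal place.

6.4

Version A weighted sum = 5·40 + 1·72 + 1·58 + 1·31 + 3·49 + 4·93 = 200 + 72 + 58 + 31 + 147 + 372 = 880; overall_A = 880/15 = 58.6667.
Version B weighted sum = 5·63 + 1·52 + 1·43 + 1·5 + 3·35 + 4·66 = 315 + 52 + 43 + 5 + 105 + 264 = 784; overall_B = 784/15 = 52.2667.
Difference = 58.6667 − 52.2667 = 6.4000 ≈ 6.4.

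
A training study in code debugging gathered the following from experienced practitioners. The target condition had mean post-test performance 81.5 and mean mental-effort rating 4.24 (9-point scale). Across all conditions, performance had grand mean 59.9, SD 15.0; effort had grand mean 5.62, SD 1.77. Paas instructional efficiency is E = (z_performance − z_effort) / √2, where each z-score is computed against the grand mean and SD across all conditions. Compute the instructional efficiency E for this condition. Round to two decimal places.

z_performance = (81.5 − 59.9) / 15.0 = 21.6000 / 15.0 = 1.4400.
z_effort = (4.24 − 5.62) / 1.77 = -1.3800 / 1.77 = -0.7797.
z_P − z_E = 1.4400 − (-0.7797) = 2.2197.
E = 2.2197 / √2 = 2.2197 / 1.41421 = 1.5696 ≈ 1.57.

1.57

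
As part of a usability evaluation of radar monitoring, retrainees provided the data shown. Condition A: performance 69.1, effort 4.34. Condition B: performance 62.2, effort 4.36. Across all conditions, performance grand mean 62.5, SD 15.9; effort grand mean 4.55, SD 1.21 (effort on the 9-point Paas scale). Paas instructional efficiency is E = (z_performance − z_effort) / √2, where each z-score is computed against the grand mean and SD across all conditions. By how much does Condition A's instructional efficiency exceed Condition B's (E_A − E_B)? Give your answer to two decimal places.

0.32

Condition A: z_P = (69.1 − 62.5)/15.9 = 0.4151; z_E = (4.34 − 4.55)/1.21 = -0.1736; E_A = (0.4151 − (-0.1736))/√2 = 0.4163.
Condition B: z_P = (62.2 − 62.5)/15.9 = -0.0189; z_E = (4.36 − 4.55)/1.21 = -0.1570; E_B = (-0.0189 − (-0.1570))/√2 = 0.0977.
E_A − E_B = 0.4163 − 0.0977 = 0.3186 ≈ 0.32.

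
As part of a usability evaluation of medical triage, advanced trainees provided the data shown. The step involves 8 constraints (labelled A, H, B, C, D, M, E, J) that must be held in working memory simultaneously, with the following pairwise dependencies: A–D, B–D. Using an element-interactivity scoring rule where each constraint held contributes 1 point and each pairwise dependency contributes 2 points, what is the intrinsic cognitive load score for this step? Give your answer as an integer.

12

Count of constraints held simultaneously: 8.
Count of pairwise dependencies listed: 2.
Element contribution: 8 × 1 = 8.
Interaction contribution: 2 × 2 = 4.
Intrinsic load = 8 + 4 = 12.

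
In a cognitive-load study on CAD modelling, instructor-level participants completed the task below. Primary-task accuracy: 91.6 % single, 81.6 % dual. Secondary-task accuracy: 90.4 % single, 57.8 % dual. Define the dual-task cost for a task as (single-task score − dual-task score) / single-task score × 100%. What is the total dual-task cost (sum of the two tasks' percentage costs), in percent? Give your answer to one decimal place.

47.0

Primary cost = (91.6 − 81.6) / 91.6 × 100% = 10.9170%.
Secondary cost = (90.4 − 57.8) / 90.4 × 100% = 36.0619%.
Total = 10.9170% + 36.0619% = 46.9789% ≈ 47.0%.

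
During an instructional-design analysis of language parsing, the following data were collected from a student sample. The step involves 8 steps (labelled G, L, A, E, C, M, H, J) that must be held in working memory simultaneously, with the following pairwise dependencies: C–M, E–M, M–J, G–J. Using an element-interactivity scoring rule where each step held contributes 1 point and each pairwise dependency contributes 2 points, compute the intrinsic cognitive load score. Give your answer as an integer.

16

Count of steps held simultaneously: 8.
Count of pairwise dependencies listed: 4.
Element contribution: 8 × 1 = 8.
Interaction contribution: 4 × 2 = 8.
Intrinsic load = 8 + 8 = 16.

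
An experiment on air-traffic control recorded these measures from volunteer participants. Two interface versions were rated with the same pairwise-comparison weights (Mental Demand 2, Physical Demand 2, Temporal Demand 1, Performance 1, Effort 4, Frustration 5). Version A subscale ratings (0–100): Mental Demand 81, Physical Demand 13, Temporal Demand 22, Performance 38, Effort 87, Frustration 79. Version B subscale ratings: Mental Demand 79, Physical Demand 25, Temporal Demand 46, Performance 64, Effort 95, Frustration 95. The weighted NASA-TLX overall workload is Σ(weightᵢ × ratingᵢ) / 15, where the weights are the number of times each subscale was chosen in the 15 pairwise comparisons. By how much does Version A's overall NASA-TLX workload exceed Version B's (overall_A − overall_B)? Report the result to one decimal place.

-12.1

Version A weighted sum = 2·81 + 2·13 + 1·22 + 1·38 + 4·87 + 5·79 = 162 + 26 + 22 + 38 + 348 + 395 = 991; overall_A = 991/15 = 66.0667.
Version B weighted sum = 2·79 + 2·25 + 1·46 + 1·64 + 4·95 + 5·95 = 158 + 50 + 46 + 64 + 380 + 475 = 1173; overall_B = 1173/15 = 78.2000.
Difference = 66.0667 − 78.2000 = -12.1333 ≈ -12.1.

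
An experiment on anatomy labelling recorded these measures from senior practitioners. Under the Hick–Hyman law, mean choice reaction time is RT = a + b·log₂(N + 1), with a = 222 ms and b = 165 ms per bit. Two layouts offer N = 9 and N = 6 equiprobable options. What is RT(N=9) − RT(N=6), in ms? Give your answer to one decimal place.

84.9

RT(9) = 222 + 165·log₂(10) = 222 + 165·3.3219 = 770.1135 ms.
RT(6) = 222 + 165·log₂(7) = 222 + 165·2.8074 = 685.2210 ms.
Difference = 770.1135 − 685.2210 = 84.8925 ≈ 84.9 ms.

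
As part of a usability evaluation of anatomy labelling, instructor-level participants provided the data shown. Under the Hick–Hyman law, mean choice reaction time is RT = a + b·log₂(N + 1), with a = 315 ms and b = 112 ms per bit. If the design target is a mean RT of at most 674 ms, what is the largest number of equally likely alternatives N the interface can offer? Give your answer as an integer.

Set 315 + 112·log₂(N + 1) ≤ 674.
log₂(N + 1) ≤ (674 − 315) / 112 = 3.2054.
N + 1 ≤ 2^3.2054 = 9.2240.
N ≤ 8.2240, so the largest integer N is 8.

8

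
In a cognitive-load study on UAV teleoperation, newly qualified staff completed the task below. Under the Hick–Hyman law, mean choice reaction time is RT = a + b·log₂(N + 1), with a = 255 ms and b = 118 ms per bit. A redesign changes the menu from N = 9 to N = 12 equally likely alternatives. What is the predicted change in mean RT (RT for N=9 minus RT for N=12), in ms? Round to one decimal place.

-44.7

RT(9) = 255 + 118·log₂(10) = 255 + 118·3.3219 = 646.9842 ms.
RT(12) = 255 + 118·log₂(13) = 255 + 118·3.7004 = 691.6472 ms.
Difference = 646.9842 − 691.6472 = -44.6630 ≈ -44.7 ms.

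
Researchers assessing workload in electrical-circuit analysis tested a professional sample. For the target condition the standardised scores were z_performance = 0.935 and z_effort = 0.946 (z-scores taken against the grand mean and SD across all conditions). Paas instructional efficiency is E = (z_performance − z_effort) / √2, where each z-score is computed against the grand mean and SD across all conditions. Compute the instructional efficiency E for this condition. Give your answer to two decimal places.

-0.01

z_P − z_E = 0.935 − 0.946 = -0.0110.
E = -0.0110 / √2 = -0.0110 / 1.41421 = -0.0078 ≈ -0.01.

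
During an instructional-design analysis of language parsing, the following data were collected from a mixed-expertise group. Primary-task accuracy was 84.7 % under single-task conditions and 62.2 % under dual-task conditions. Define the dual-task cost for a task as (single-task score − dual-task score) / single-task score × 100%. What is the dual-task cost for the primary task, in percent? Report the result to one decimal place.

Cost = (84.7 − 62.2) / 84.7 × 100%
     = 22.5000 / 84.7 × 100% = 26.5643%.
≈ 26.6%.

26.6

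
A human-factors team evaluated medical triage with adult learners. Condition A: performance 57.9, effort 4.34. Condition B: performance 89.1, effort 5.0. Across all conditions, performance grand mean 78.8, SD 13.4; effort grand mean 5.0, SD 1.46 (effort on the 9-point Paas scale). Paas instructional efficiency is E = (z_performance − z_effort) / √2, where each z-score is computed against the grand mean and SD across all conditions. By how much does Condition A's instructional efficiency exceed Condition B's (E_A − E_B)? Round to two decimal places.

Condition A: z_P = (57.9 − 78.8)/13.4 = -1.5597; z_E = (4.34 − 5.0)/1.46 = -0.4521; E_A = (-1.5597 − (-0.4521))/√2 = -0.7832.
Condition B: z_P = (89.1 − 78.8)/13.4 = 0.7687; z_E = (5.0 − 5.0)/1.46 = 0.0000; E_B = (0.7687 − 0.0000)/√2 = 0.5436.
E_A − E_B = -0.7832 − 0.5436 = -1.3268 ≈ -1.33.

-1.33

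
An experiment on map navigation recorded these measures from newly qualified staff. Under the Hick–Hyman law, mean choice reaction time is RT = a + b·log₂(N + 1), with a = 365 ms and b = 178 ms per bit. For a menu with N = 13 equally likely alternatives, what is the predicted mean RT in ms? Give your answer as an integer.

1043

log₂(13 + 1) = log₂(14) = 3.8074.
RT = 365 + 178 × 3.8074 = 365 + 677.7172 = 1042.7172 ms.
≈ 1043 ms.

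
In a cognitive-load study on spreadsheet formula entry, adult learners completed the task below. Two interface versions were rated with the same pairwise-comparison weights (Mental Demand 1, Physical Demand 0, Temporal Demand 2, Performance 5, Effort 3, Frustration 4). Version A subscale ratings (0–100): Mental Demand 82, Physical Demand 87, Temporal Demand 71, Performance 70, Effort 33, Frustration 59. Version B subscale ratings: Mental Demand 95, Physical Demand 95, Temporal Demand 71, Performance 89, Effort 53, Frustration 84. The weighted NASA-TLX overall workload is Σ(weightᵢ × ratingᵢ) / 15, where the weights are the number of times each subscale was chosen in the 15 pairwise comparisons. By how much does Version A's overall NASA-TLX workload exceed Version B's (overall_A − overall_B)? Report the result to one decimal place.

-17.9

Version A weighted sum = 1·82 + 0·87 + 2·71 + 5·70 + 3·33 + 4·59 = 82 + 0 + 142 + 350 + 99 + 236 = 909; overall_A = 909/15 = 60.6000.
Version B weighted sum = 1·95 + 0·95 + 2·71 + 5·89 + 3·53 + 4·84 = 95 + 0 + 142 + 445 + 159 + 336 = 1177; overall_B = 1177/15 = 78.4667.
Difference = 60.6000 − 78.4667 = -17.8667 ≈ -17.9.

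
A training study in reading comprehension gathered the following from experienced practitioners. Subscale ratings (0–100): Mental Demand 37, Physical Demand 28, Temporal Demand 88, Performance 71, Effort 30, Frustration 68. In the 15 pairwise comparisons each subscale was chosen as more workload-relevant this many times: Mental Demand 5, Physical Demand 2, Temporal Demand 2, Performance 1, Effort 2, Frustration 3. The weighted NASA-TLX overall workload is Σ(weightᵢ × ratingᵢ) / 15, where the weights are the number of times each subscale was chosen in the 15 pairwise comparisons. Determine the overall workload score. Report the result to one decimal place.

The tallies are the weights (they sum to 15).
Weighted sum = 5·37 + 2·28 + 2·88 + 1·71 + 2·30 + 3·68
            = 185 + 56 + 176 + 71 + 60 + 204 = 752.
Overall workload = 752 / 15 = 50.1333 ≈ 50.1.

50.1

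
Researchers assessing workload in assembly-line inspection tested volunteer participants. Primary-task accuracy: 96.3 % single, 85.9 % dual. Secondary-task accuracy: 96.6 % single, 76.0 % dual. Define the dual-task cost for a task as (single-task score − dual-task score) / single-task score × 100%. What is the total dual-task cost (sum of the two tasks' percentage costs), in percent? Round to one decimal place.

Primary cost = (96.3 − 85.9) / 96.3 × 100% = 10.7996%.
Secondary cost = (96.6 − 76.0) / 96.6 × 100% = 21.3251%.
Total = 10.7996% + 21.3251% = 32.1247% ≈ 32.1%.

32.1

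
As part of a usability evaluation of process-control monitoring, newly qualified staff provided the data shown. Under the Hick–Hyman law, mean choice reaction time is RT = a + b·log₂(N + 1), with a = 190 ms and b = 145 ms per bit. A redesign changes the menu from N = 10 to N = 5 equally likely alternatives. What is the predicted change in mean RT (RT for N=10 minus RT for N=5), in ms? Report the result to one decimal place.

126.8

RT(10) = 190 + 145·log₂(11) = 190 + 145·3.4594 = 691.6130 ms.
RT(5) = 190 + 145·log₂(6) = 190 + 145·2.5850 = 564.8250 ms.
Difference = 691.6130 − 564.8250 = 126.7880 ≈ 126.8 ms.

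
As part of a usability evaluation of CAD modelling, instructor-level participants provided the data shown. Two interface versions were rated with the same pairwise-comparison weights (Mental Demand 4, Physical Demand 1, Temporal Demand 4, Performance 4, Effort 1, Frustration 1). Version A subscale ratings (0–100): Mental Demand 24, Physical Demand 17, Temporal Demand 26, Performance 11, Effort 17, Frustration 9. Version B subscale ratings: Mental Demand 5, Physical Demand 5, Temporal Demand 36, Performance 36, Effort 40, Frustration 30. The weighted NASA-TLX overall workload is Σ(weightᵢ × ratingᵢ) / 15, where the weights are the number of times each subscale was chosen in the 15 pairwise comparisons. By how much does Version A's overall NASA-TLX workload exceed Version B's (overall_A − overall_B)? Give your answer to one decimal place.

-6.4

Version A weighted sum = 4·24 + 1·17 + 4·26 + 4·11 + 1·17 + 1·9 = 96 + 17 + 104 + 44 + 17 + 9 = 287; overall_A = 287/15 = 19.1333.
Version B weighted sum = 4·5 + 1·5 + 4·36 + 4·36 + 1·40 + 1·30 = 20 + 5 + 144 + 144 + 40 + 30 = 383; overall_B = 383/15 = 25.5333.
Difference = 19.1333 − 25.5333 = -6.4000 ≈ -6.4.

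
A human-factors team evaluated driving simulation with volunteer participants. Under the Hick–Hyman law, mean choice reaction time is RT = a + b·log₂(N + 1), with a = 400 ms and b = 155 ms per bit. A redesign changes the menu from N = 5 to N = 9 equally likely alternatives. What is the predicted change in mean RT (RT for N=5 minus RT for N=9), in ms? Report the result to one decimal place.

-114.2

RT(5) = 400 + 155·log₂(6) = 400 + 155·2.5850 = 800.6750 ms.
RT(9) = 400 + 155·log₂(10) = 400 + 155·3.3219 = 914.8945 ms.
Difference = 800.6750 − 914.8945 = -114.2195 ≈ -114.2 ms.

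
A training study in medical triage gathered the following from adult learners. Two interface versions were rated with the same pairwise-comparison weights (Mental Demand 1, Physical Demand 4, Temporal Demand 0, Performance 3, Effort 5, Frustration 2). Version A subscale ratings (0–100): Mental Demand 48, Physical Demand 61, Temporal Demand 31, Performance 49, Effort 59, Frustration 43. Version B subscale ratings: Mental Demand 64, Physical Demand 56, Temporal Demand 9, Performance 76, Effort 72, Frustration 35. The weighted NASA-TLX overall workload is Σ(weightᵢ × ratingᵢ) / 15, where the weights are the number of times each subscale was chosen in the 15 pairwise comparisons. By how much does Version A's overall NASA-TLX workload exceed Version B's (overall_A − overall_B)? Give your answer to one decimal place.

Version A weighted sum = 1·48 + 4·61 + 0·31 + 3·49 + 5·59 + 2·43 = 48 + 244 + 0 + 147 + 295 + 86 = 820; overall_A = 820/15 = 54.6667.
Version B weighted sum = 1·64 + 4·56 + 0·9 + 3·76 + 5·72 + 2·35 = 64 + 224 + 0 + 228 + 360 + 70 = 946; overall_B = 946/15 = 63.0667.
Difference = 54.6667 − 63.0667 = -8.4000 ≈ -8.4.

-8.4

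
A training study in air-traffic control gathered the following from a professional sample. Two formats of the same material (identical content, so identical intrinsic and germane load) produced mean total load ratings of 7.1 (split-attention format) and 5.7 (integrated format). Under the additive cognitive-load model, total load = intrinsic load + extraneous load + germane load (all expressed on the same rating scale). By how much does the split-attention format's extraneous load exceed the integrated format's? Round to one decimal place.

Intrinsic and germane load are equal across formats, so the difference in total load equals the difference in extraneous load.
Extraneous-load difference = 7.1 − 5.7 = 1.4.

1.4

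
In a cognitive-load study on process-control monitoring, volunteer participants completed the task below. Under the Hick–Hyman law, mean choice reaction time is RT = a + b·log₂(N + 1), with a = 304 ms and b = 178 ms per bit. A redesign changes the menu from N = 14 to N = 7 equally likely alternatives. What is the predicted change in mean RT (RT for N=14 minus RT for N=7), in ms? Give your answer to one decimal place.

161.4

RT(14) = 304 + 178·log₂(15) = 304 + 178·3.9069 = 999.4282 ms.
RT(7) = 304 + 178·log₂(8) = 304 + 178·3.0000 = 838.0000 ms.
Difference = 999.4282 − 838.0000 = 161.4282 ≈ 161.4 ms.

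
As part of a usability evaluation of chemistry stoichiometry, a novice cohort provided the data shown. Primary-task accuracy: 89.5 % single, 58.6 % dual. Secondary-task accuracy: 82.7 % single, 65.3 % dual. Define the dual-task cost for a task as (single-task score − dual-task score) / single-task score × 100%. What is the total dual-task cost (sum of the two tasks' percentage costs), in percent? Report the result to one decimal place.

Primary cost = (89.5 − 58.6) / 89.5 × 100% = 34.5251%.
Secondary cost = (82.7 − 65.3) / 82.7 × 100% = 21.0399%.
Total = 34.5251% + 21.0399% = 55.5650% ≈ 55.6%.

55.6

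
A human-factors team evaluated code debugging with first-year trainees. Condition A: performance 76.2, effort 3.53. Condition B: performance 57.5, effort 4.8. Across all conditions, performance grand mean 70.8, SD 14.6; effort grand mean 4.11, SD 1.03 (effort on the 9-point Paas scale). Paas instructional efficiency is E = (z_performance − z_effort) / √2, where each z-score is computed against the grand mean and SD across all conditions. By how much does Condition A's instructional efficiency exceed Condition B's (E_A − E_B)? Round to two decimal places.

Condition A: z_P = (76.2 − 70.8)/14.6 = 0.3699; z_E = (3.53 − 4.11)/1.03 = -0.5631; E_A = (0.3699 − (-0.5631))/√2 = 0.6597.
Condition B: z_P = (57.5 − 70.8)/14.6 = -0.9110; z_E = (4.8 − 4.11)/1.03 = 0.6699; E_B = (-0.9110 − 0.6699)/√2 = -1.1179.
E_A − E_B = 0.6597 − (-1.1179) = 1.7776 ≈ 1.78.

1.78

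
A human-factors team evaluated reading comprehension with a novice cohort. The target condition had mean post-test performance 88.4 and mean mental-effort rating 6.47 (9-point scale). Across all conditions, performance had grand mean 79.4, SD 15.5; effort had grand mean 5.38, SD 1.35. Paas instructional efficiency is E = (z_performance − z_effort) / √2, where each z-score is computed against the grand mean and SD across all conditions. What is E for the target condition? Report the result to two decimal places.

z_performance = (88.4 − 79.4) / 15.5 = 9.0000 / 15.5 = 0.5806.
z_effort = (6.47 − 5.38) / 1.35 = 1.0900 / 1.35 = 0.8074.
z_P − z_E = 0.5806 − 0.8074 = -0.2268.
E = -0.2268 / √2 = -0.2268 / 1.41421 = -0.1604 ≈ -0.16.

-0.16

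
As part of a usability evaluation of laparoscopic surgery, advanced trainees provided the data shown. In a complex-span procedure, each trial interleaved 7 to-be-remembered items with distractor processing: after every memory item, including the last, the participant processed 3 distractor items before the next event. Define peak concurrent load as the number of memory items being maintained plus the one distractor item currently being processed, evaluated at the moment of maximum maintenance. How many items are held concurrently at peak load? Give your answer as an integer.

8

Maintenance is greatest during the distractor(s) after memory item 7: all 7 memory items are being held.
One distractor item is concurrently being processed.
Peak concurrent load = 7 + 1 = 8 items.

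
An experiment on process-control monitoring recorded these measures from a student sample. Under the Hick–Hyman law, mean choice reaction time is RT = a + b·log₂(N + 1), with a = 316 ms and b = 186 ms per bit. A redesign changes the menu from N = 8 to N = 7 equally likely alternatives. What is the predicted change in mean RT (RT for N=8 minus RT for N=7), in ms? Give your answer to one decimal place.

RT(8) = 316 + 186·log₂(9) = 316 + 186·3.1699 = 905.6014 ms.
RT(7) = 316 + 186·log₂(8) = 316 + 186·3.0000 = 874.0000 ms.
Difference = 905.6014 − 874.0000 = 31.6014 ≈ 31.6 ms.

31.6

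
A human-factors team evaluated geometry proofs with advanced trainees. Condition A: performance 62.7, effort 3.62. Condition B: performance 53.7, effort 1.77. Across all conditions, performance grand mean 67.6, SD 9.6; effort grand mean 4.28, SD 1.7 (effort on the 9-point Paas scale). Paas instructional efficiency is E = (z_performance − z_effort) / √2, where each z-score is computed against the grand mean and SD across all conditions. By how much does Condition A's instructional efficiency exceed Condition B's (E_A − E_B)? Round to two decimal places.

-0.11

Condition A: z_P = (62.7 − 67.6)/9.6 = -0.5104; z_E = (3.62 − 4.28)/1.7 = -0.3882; E_A = (-0.5104 − (-0.3882))/√2 = -0.0864.
Condition B: z_P = (53.7 − 67.6)/9.6 = -1.4479; z_E = (1.77 − 4.28)/1.7 = -1.4765; E_B = (-1.4479 − (-1.4765))/√2 = 0.0202.
E_A − E_B = -0.0864 − 0.0202 = -0.1066 ≈ -0.11.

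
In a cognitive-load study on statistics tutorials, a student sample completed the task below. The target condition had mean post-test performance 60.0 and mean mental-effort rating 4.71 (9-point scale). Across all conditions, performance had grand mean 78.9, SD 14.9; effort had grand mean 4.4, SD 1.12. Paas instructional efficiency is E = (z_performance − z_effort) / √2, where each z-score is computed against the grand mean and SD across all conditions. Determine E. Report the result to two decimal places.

z_performance = (60.0 − 78.9) / 14.9 = -18.9000 / 14.9 = -1.2685.
z_effort = (4.71 − 4.4) / 1.12 = 0.3100 / 1.12 = 0.2768.
z_P − z_E = -1.2685 − 0.2768 = -1.5453.
E = -1.5453 / √2 = -1.5453 / 1.41421 = -1.0927 ≈ -1.09.

-1.09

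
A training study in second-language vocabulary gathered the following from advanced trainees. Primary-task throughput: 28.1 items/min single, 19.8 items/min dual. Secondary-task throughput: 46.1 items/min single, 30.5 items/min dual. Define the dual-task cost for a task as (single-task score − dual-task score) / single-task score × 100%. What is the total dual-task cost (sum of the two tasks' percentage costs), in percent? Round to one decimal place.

63.4

Primary cost = (28.1 − 19.8) / 28.1 × 100% = 29.5374%.
Secondary cost = (46.1 − 30.5) / 46.1 × 100% = 33.8395%.
Total = 29.5374% + 33.8395% = 63.3769% ≈ 63.4%.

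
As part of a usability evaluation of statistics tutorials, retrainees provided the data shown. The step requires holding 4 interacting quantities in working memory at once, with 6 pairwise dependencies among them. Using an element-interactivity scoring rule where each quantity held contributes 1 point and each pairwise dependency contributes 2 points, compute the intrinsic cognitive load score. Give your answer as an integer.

Element contribution: 4 × 1 = 4.
Interaction contribution: 6 × 2 = 12.
Intrinsic load = 4 + 12 = 16.

16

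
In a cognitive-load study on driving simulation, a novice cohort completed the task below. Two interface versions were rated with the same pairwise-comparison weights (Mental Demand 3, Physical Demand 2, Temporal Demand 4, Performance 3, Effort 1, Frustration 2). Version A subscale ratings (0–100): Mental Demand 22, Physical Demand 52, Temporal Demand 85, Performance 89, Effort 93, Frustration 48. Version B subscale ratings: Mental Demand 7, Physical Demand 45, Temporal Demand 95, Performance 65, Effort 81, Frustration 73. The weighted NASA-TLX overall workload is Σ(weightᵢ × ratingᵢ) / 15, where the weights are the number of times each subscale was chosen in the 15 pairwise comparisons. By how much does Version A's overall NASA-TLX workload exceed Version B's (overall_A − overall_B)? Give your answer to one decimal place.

Version A weighted sum = 3·22 + 2·52 + 4·85 + 3·89 + 1·93 + 2·48 = 66 + 104 + 340 + 267 + 93 + 96 = 966; overall_A = 966/15 = 64.4000.
Version B weighted sum = 3·7 + 2·45 + 4·95 + 3·65 + 1·81 + 2·73 = 21 + 90 + 380 + 195 + 81 + 146 = 913; overall_B = 913/15 = 60.8667.
Difference = 64.4000 − 60.8667 = 3.5333 ≈ 3.5.

3.5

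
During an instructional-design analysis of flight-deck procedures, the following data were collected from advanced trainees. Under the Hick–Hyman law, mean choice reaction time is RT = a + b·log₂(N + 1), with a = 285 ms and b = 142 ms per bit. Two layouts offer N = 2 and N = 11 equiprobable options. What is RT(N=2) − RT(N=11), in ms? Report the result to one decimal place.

-284.0

RT(2) = 285 + 142·log₂(3) = 285 + 142·1.5850 = 510.0700 ms.
RT(11) = 285 + 142·log₂(12) = 285 + 142·3.5850 = 794.0700 ms.
Difference = 510.0700 − 794.0700 = -284.0000 ≈ -284.0 ms.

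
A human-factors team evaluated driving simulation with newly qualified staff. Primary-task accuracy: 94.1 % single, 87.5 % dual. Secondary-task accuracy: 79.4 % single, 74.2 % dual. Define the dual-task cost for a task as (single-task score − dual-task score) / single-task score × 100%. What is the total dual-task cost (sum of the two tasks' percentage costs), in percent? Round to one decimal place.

Primary cost = (94.1 − 87.5) / 94.1 × 100% = 7.0138%.
Secondary cost = (79.4 − 74.2) / 79.4 × 100% = 6.5491%.
Total = 7.0138% + 6.5491% = 13.5629% ≈ 13.6%.

13.6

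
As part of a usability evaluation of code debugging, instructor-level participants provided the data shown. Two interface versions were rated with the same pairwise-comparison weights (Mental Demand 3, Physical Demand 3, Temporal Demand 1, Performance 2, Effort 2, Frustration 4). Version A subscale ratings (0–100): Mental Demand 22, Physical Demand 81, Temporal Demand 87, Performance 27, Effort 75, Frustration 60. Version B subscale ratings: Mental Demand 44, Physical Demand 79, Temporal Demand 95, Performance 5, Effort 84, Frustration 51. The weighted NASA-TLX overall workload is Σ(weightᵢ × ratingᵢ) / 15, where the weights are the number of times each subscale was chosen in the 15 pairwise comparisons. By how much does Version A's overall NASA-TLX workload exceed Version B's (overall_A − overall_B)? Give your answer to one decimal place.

Version A weighted sum = 3·22 + 3·81 + 1·87 + 2·27 + 2·75 + 4·60 = 66 + 243 + 87 + 54 + 150 + 240 = 840; overall_A = 840/15 = 56.0000.
Version B weighted sum = 3·44 + 3·79 + 1·95 + 2·5 + 2·84 + 4·51 = 132 + 237 + 95 + 10 + 168 + 204 = 846; overall_B = 846/15 = 56.4000.
Difference = 56.0000 − 56.4000 = -0.4000 ≈ -0.4.

-0.4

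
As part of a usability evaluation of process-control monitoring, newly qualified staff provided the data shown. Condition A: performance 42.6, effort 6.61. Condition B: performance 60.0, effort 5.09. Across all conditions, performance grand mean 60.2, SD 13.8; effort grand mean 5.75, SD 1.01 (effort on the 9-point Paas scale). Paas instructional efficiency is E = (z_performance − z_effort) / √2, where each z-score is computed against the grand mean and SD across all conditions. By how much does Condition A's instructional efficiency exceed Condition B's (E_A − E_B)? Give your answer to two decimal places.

-1.96

Condition A: z_P = (42.6 − 60.2)/13.8 = -1.2754; z_E = (6.61 − 5.75)/1.01 = 0.8515; E_A = (-1.2754 − 0.8515)/√2 = -1.5039.
Condition B: z_P = (60.0 − 60.2)/13.8 = -0.0145; z_E = (5.09 − 5.75)/1.01 = -0.6535; E_B = (-0.0145 − (-0.6535))/√2 = 0.4518.
E_A − E_B = -1.5039 − 0.4518 = -1.9557 ≈ -1.96.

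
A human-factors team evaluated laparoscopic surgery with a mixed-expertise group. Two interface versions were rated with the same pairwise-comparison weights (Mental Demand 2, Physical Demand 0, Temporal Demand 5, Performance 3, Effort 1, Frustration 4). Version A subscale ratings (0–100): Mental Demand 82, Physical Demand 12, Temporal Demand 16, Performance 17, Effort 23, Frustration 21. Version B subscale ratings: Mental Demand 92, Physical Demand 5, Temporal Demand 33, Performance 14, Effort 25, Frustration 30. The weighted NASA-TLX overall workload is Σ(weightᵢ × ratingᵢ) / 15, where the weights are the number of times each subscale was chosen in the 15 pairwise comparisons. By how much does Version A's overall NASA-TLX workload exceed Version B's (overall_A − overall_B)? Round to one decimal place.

Version A weighted sum = 2·82 + 0·12 + 5·16 + 3·17 + 1·23 + 4·21 = 164 + 0 + 80 + 51 + 23 + 84 = 402; overall_A = 402/15 = 26.8000.
Version B weighted sum = 2·92 + 0·5 + 5·33 + 3·14 + 1·25 + 4·30 = 184 + 0 + 165 + 42 + 25 + 120 = 536; overall_B = 536/15 = 35.7333.
Difference = 26.8000 − 35.7333 = -8.9333 ≈ -8.9.

-8.9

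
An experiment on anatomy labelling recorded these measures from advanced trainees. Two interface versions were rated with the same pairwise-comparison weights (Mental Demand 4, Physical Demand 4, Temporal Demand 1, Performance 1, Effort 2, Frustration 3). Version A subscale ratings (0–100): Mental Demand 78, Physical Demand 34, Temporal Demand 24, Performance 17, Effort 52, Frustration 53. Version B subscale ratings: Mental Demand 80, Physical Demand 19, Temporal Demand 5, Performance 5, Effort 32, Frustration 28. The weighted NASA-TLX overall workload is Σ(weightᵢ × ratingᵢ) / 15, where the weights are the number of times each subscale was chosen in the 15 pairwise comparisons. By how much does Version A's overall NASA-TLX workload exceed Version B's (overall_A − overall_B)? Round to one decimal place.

13.2

Version A weighted sum = 4·78 + 4·34 + 1·24 + 1·17 + 2·52 + 3·53 = 312 + 136 + 24 + 17 + 104 + 159 = 752; overall_A = 752/15 = 50.1333.
Version B weighted sum = 4·80 + 4·19 + 1·5 + 1·5 + 2·32 + 3·28 = 320 + 76 + 5 + 5 + 64 + 84 = 554; overall_B = 554/15 = 36.9333.
Difference = 50.1333 − 36.9333 = 13.2000 ≈ 13.2.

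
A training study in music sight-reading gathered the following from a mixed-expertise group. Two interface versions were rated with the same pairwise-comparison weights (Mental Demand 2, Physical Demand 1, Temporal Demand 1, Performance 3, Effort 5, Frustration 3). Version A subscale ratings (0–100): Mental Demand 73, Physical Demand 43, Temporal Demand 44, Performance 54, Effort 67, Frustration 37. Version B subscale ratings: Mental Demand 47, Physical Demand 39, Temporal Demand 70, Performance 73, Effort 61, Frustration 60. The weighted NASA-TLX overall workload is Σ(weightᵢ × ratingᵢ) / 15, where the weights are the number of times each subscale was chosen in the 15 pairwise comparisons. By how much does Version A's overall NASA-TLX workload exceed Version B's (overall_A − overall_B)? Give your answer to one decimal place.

-4.4

Version A weighted sum = 2·73 + 1·43 + 1·44 + 3·54 + 5·67 + 3·37 = 146 + 43 + 44 + 162 + 335 + 111 = 841; overall_A = 841/15 = 56.0667.
Version B weighted sum = 2·47 + 1·39 + 1·70 + 3·73 + 5·61 + 3·60 = 94 + 39 + 70 + 219 + 305 + 180 = 907; overall_B = 907/15 = 60.4667.
Difference = 56.0667 − 60.4667 = -4.4000 ≈ -4.4.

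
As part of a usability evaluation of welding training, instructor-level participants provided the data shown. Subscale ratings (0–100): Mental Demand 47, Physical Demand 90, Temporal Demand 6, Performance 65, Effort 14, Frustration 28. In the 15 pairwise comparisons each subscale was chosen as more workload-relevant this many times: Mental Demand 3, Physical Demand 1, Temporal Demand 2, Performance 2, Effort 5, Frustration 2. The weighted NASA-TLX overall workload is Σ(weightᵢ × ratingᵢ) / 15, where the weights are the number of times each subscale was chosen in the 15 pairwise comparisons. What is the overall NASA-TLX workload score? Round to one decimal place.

33.3

The tallies are the weights (they sum to 15).
Weighted sum = 3·47 + 1·90 + 2·6 + 2·65 + 5·14 + 2·28
            = 141 + 90 + 12 + 130 + 70 + 56 = 499.
Overall workload = 499 / 15 = 33.2667 ≈ 33.3.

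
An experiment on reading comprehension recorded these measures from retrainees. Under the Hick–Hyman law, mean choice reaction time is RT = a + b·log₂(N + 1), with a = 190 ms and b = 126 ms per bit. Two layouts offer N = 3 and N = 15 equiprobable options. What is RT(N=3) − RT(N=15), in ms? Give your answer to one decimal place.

-252.0

RT(3) = 190 + 126·log₂(4) = 190 + 126·2.0000 = 442.0000 ms.
RT(15) = 190 + 126·log₂(16) = 190 + 126·4.0000 = 694.0000 ms.
Difference = 442.0000 − 694.0000 = -252.0000 ≈ -252.0 ms.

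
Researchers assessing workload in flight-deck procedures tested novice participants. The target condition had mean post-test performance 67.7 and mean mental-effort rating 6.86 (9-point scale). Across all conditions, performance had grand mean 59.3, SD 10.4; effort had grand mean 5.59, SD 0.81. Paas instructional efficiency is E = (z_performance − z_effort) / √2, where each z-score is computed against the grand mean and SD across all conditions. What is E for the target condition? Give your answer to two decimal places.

z_performance = (67.7 − 59.3) / 10.4 = 8.4000 / 10.4 = 0.8077.
z_effort = (6.86 − 5.59) / 0.81 = 1.2700 / 0.81 = 1.5679.
z_P − z_E = 0.8077 − 1.5679 = -0.7602.
E = -0.7602 / √2 = -0.7602 / 1.41421 = -0.5375 ≈ -0.54.

-0.54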